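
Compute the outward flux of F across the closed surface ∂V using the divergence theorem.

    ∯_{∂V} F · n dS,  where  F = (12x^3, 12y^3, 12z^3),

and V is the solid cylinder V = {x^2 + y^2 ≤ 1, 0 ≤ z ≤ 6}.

By the divergence theorem,

    ∯_{∂V} F · n dS = ∭_V (∇ · F) dV.

Compute the divergence:
    ∇ · F = ∂F_x/∂x + ∂F_y/∂y + ∂F_z/∂z = 36x^2 + 36y^2 + 36z^2.

In cylindrical coordinates, x = r cos(θ), y = r sin(θ), z = z, dV = r dr dθ dz, with 0 ≤ r ≤ 1, 0 ≤ θ ≤ 2π, 0 ≤ z ≤ 6.

The integrand, after substitution and multiplying by the volume element, becomes (36r^2 + 36z^2) · r, so

    ∭_V (∇·F) dV = ∫_0^{2π} ∫_0^{1} ∫_0^{6} (36r^2 + 36z^2) · r dz dr dθ.

Inner (z from 0 to 6): 216r (r^2 + 12).
Middle (r from 0 to 1): 1350.
Outer (θ from 0 to 2π): 2700π.

Therefore ∯_{∂V} F · n dS = 2700π.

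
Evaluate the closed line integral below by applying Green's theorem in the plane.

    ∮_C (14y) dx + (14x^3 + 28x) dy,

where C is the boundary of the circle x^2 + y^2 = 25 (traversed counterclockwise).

Green's theorem converts the closed line integral into a double integral over the enclosed region D:

    ∮_C P dx + Q dy = ∬_D (∂Q/∂x - ∂P/∂y) dA.

Here P = 14y, Q = 14x^3 + 28x, so

    ∂Q/∂x = 42x^2 + 28,    ∂P/∂y = 14,
    ∂Q/∂x - ∂P/∂y = 42x^2 + 14.

D is the region x^2 + y^2 ≤ 25. Evaluating the double integral:

In polar coordinates (x = r cos θ, y = r sin θ, dA = r dr dθ) the integrand becomes 42r^2cos(θ)^2 + 14, so

    ∬_D (42x^2 + 14) dA = ∫_0^{2π} ∫_0^{5} (42r^2cos(θ)^2 + 14) · r dr dθ.

Inner (r from 0 to 5): 13125cos(θ)^2/2 + 175.
Outer (θ from 0 to 2π): 13825π/2.

Therefore ∮_C P dx + Q dy = 13825π/2.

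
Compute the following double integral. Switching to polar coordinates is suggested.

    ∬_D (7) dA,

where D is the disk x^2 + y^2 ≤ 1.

The region D is 0 ≤ r ≤ 1, 0 ≤ θ ≤ 2π in polar coordinates, where x = r cos(θ), y = r sin(θ), and dA = r dr dθ.

Under the substitution, the integrand becomes 7, so

    ∬_D (7) dA = ∫_{0}^{2π} ∫_{0}^{1} (7) · r dr dθ.

Inner integral (in r): ∫_{0}^{1} (7) · r dr = 7/2.

Outer integral (in θ): ∫_{0}^{2π} (7/2) dθ = 7π.

Therefore ∬_D (7) dA = 7π.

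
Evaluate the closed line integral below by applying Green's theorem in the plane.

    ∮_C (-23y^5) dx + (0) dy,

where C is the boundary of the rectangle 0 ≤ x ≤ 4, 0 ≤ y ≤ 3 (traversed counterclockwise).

Green's theorem converts the closed line integral into a double integral over the enclosed region D:

    ∮_C P dx + Q dy = ∬_D (∂Q/∂x - ∂P/∂y) dA.

Here P = -23y^5, Q = 0, so

    ∂Q/∂x = 0,    ∂P/∂y = -115y^4,
    ∂Q/∂x - ∂P/∂y = 115y^4.

D is the region 0 ≤ x ≤ 4, 0 ≤ y ≤ 3. Evaluating the double integral:

    ∬_D (115y^4) dA = ∫_0^{4} ∫_0^{3} (115y^4) dy dx.

Inner (y from 0 to 3): 5589.
Outer (x from 0 to 4): 22356.

Therefore ∮_C P dx + Q dy = 22356.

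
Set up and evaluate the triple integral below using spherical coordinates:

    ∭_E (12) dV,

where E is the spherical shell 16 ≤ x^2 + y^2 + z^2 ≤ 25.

In spherical coordinates, x = ρ sin(φ) cos(θ), y = ρ sin(φ) sin(θ), z = ρ cos(φ), and dV = ρ^2 sin(φ) dρ dφ dθ.

The integrand becomes 12, so

    ∭_E (12) dV = ∫_{0}^{2π} ∫_{0}^{π} ∫_{4}^{5} (12) · ρ^2 sin(φ) dρ dφ dθ.

Inner (ρ): 244sin(φ).
Middle (φ): 488.
Outer (θ): 976π.

Therefore the triple integral equals 976π.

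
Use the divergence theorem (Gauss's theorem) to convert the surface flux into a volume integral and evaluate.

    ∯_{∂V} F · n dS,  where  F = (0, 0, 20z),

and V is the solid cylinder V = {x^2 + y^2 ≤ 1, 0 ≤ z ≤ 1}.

By the divergence theorem,

    ∯_{∂V} F · n dS = ∭_V (∇ · F) dV.

Compute the divergence:
    ∇ · F = ∂F_x/∂x + ∂F_y/∂y + ∂F_z/∂z = 0 + 0 + 20 = 20.

In cylindrical coordinates, x = r cos(θ), y = r sin(θ), z = z, dV = r dr dθ dz, with 0 ≤ r ≤ 1, 0 ≤ θ ≤ 2π, 0 ≤ z ≤ 1.

The integrand, after substitution and multiplying by the volume element, becomes (20) · r, so

    ∭_V (∇·F) dV = ∫_0^{2π} ∫_0^{1} ∫_0^{1} (20) · r dz dr dθ.

Inner (z from 0 to 1): 20r.
Middle (r from 0 to 1): 10.
Outer (θ from 0 to 2π): 20π.

Therefore ∯_{∂V} F · n dS = 20π.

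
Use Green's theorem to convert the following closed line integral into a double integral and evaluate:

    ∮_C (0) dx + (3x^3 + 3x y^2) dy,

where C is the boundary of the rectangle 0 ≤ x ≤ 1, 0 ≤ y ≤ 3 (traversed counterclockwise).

Green's theorem converts the closed line integral into a double integral over the enclosed region D:

    ∮_C P dx + Q dy = ∬_D (∂Q/∂x - ∂P/∂y) dA.

Here P = 0, Q = 3x^3 + 3x y^2, so

    ∂Q/∂x = 9x^2 + 3y^2,    ∂P/∂y = 0,
    ∂Q/∂x - ∂P/∂y = 9x^2 + 3y^2.

D is the region 0 ≤ x ≤ 1, 0 ≤ y ≤ 3. Evaluating the double integral:

    ∬_D (9x^2 + 3y^2) dA = ∫_0^{1} ∫_0^{3} (9x^2 + 3y^2) dy dx.

Inner (y from 0 to 3): 27x^2 + 27.
Outer (x from 0 to 1): 36.

Therefore ∮_C P dx + Q dy = 36.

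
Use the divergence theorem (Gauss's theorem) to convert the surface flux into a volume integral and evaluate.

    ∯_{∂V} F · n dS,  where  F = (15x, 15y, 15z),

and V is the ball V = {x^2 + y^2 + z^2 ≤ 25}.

By the divergence theorem,

    ∯_{∂V} F · n dS = ∭_V (∇ · F) dV.

Compute the divergence:
    ∇ · F = ∂F_x/∂x + ∂F_y/∂y + ∂F_z/∂z = 15 + 15 + 15 = 45.

In spherical coordinates, x = ρ sin(φ) cos(θ), y = ρ sin(φ) sin(θ), z = ρ cos(φ), dV = ρ^2 sin(φ) dρ dφ dθ, with 0 ≤ ρ ≤ 5, 0 ≤ φ ≤ π, 0 ≤ θ ≤ 2π.

The integrand, after substitution and multiplying by the volume element, becomes (45) · ρ^2 sin(φ), so

    ∭_V (∇·F) dV = ∫_0^{2π} ∫_0^{π} ∫_0^{5} (45) · ρ^2 sin(φ) dρ dφ dθ.

Inner (ρ from 0 to 5): 1875sin(φ).
Middle (φ from 0 to π): 3750.
Outer (θ from 0 to 2π): 7500π.

Therefore ∯_{∂V} F · n dS = 7500π.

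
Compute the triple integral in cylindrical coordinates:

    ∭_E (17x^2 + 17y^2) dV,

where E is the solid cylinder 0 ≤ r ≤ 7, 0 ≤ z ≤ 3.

In cylindrical coordinates, x = r cos(θ), y = r sin(θ), z = z, and dV = r dr dθ dz.

The integrand becomes 17r^2, so

    ∭_E (17x^2 + 17y^2) dV = ∫_{0}^{2π} ∫_{0}^{7} ∫_{0}^{3} (17r^2) · r dz dr dθ.

Inner (z): 51r^3.
Middle (r from 0 to 7): 122451/4.
Outer (θ): 122451π/2.

Therefore the triple integral equals 122451π/2.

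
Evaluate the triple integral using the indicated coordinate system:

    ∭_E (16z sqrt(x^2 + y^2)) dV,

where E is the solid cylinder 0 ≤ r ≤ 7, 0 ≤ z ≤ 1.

In cylindrical coordinates, x = r cos(θ), y = r sin(θ), z = z, and dV = r dr dθ dz.

The integrand becomes 16r z, so

    ∭_E (16z sqrt(x^2 + y^2)) dV = ∫_{0}^{2π} ∫_{0}^{7} ∫_{0}^{1} (16r z) · r dz dr dθ.

Inner (z): 8r^2.
Middle (r from 0 to 7): 2744/3.
Outer (θ): 5488π/3.

Therefore the triple integral equals 5488π/3.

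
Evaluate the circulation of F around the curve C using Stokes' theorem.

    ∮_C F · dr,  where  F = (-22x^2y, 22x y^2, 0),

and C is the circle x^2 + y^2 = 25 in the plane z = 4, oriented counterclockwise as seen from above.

Let S be the flat disk x^2 + y^2 ≤ 25 in the plane z = 4, with upward unit normal n̂ = ẑ. By Stokes' theorem,

    ∮_C F · dr = ∬_S (∇ × F) · n̂ dS = ∬_D (curl F)_z dA,

where D is the disk x^2 + y^2 ≤ 25.

Compute the curl of F = (-22x^2y, 22x y^2, 0):
    (∇ × F)_x = ∂F_z/∂y - ∂F_y/∂z = 0,
    (∇ × F)_y = ∂F_x/∂z - ∂F_z/∂x = 0,
    (∇ × F)_z = ∂F_y/∂x - ∂F_x/∂y = 22x^2 + 22y^2.

On z = 4, (curl F)_z = 22x^2 + 22y^2.

Convert to polar (x = r cos θ, y = r sin θ, dA = r dr dθ); the integrand becomes 22r^2, so

    ∬_D (curl F)_z dA = ∫_0^{2π} ∫_0^{5} (22r^2) · r dr dθ.

Inner (r from 0 to 5): 6875/2.
Outer (θ from 0 to 2π): 6875π.

Therefore ∮_C F · dr = 6875π.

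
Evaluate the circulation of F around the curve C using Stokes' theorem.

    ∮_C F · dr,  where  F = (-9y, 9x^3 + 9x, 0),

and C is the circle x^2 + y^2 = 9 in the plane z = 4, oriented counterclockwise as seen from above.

Let S be the flat disk x^2 + y^2 ≤ 9 in the plane z = 4, with upward unit normal n̂ = ẑ. By Stokes' theorem,

    ∮_C F · dr = ∬_S (∇ × F) · n̂ dS = ∬_D (curl F)_z dA,

where D is the disk x^2 + y^2 ≤ 9.

Compute the curl of F = (-9y, 9x^3 + 9x, 0):
    (∇ × F)_x = ∂F_z/∂y - ∂F_y/∂z = 0,
    (∇ × F)_y = ∂F_x/∂z - ∂F_z/∂x = 0,
    (∇ × F)_z = ∂F_y/∂x - ∂F_x/∂y = 27x^2 + 18.

On z = 4, (curl F)_z = 27x^2 + 18.

Convert to polar (x = r cos θ, y = r sin θ, dA = r dr dθ); the integrand becomes 27r^2cos(θ)^2 + 18, so

    ∬_D (curl F)_z dA = ∫_0^{2π} ∫_0^{3} (27r^2cos(θ)^2 + 18) · r dr dθ.

Inner (r from 0 to 3): 2187cos(θ)^2/4 + 81.
Outer (θ from 0 to 2π): 2835π/4.

Therefore ∮_C F · dr = 2835π/4.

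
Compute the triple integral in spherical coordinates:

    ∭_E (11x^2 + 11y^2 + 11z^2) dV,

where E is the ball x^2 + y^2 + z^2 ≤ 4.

In spherical coordinates, x = ρ sin(φ) cos(θ), y = ρ sin(φ) sin(θ), z = ρ cos(φ), and dV = ρ^2 sin(φ) dρ dφ dθ.

The integrand becomes 11ρ^2, so

    ∭_E (11x^2 + 11y^2 + 11z^2) dV = ∫_{0}^{2π} ∫_{0}^{π} ∫_{0}^{2} (11ρ^2) · ρ^2 sin(φ) dρ dφ dθ.

Inner (ρ): 352sin(φ)/5.
Middle (φ): 704/5.
Outer (θ): 1408π/5.

Therefore the triple integral equals 1408π/5.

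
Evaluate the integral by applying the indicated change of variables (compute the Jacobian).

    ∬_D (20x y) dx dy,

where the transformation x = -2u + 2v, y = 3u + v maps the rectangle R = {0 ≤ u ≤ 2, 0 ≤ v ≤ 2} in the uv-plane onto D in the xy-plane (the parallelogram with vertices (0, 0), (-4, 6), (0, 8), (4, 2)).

Compute the Jacobian determinant of (x, y) with respect to (u, v):

    ∂(x,y)/∂(u,v) = | -2  2 | = (-2)(1) - (2)(3) = -8.
                   | 3  1 |

Its absolute value is |J| = 8 (the area scaling factor).

Substituting x = -2u + 2v, y = 3u + v into the integrand,

    20x y → -120u^2 + 80u v + 40v^2,

so the integral becomes

    ∬_R (-120u^2 + 80u v + 40v^2) · |J| du dv = ∫_0^2 ∫_0^2 (-960u^2 + 640u v + 320v^2) dv du.

Inner (v): -1920u^2 + 1280u + 2560/3.
Outer (u): -2560/3.

Therefore ∬_D (20x y) dx dy = -2560/3.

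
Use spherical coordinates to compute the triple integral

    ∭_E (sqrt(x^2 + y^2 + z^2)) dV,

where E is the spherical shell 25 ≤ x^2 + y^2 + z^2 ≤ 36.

In spherical coordinates, x = ρ sin(φ) cos(θ), y = ρ sin(φ) sin(θ), z = ρ cos(φ), and dV = ρ^2 sin(φ) dρ dφ dθ.

The integrand becomes ρ, so

    ∭_E (sqrt(x^2 + y^2 + z^2)) dV = ∫_{0}^{2π} ∫_{0}^{π} ∫_{5}^{6} (ρ) · ρ^2 sin(φ) dρ dφ dθ.

Inner (ρ): 671sin(φ)/4.
Middle (φ): 671/2.
Outer (θ): 671π.

Therefore the triple integral equals 671π.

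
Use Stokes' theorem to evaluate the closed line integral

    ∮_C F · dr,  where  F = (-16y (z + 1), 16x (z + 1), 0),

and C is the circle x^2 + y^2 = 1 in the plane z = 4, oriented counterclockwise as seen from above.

Let S be the flat disk x^2 + y^2 ≤ 1 in the plane z = 4, with upward unit normal n̂ = ẑ. By Stokes' theorem,

    ∮_C F · dr = ∬_S (∇ × F) · n̂ dS = ∬_D (curl F)_z dA,

where D is the disk x^2 + y^2 ≤ 1.

Compute the curl of F = (-16y (z + 1), 16x (z + 1), 0):
    (∇ × F)_x = ∂F_z/∂y - ∂F_y/∂z = -16x,
    (∇ × F)_y = ∂F_x/∂z - ∂F_z/∂x = -16y,
    (∇ × F)_z = ∂F_y/∂x - ∂F_x/∂y = 32z + 32.

On z = 4, (curl F)_z = 160.

Convert to polar (x = r cos θ, y = r sin θ, dA = r dr dθ); the integrand becomes 160, so

    ∬_D (curl F)_z dA = ∫_0^{2π} ∫_0^{1} (160) · r dr dθ.

Inner (r from 0 to 1): 80.
Outer (θ from 0 to 2π): 160π.

Therefore ∮_C F · dr = 160π.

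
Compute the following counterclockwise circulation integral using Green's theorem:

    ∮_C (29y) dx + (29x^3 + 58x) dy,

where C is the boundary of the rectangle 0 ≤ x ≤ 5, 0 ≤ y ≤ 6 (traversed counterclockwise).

Green's theorem converts the closed line integral into a double integral over the enclosed region D:

    ∮_C P dx + Q dy = ∬_D (∂Q/∂x - ∂P/∂y) dA.

Here P = 29y, Q = 29x^3 + 58x, so

    ∂Q/∂x = 87x^2 + 58,    ∂P/∂y = 29,
    ∂Q/∂x - ∂P/∂y = 87x^2 + 29.

D is the region 0 ≤ x ≤ 5, 0 ≤ y ≤ 6. Evaluating the double integral:

    ∬_D (87x^2 + 29) dA = ∫_0^{5} ∫_0^{6} (87x^2 + 29) dy dx.

Inner (y from 0 to 6): 522x^2 + 174.
Outer (x from 0 to 5): 22620.

Therefore ∮_C P dx + Q dy = 22620.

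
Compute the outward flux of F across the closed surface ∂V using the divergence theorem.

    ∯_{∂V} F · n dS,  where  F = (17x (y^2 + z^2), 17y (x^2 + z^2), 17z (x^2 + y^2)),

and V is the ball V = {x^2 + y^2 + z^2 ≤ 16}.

By the divergence theorem,

    ∯_{∂V} F · n dS = ∭_V (∇ · F) dV.

Compute the divergence:
    ∇ · F = ∂F_x/∂x + ∂F_y/∂y + ∂F_z/∂z = 17y^2 + 17z^2 + 17x^2 + 17z^2 + 17x^2 + 17y^2 = 34x^2 + 34y^2 + 34z^2.

In spherical coordinates, x = ρ sin(φ) cos(θ), y = ρ sin(φ) sin(θ), z = ρ cos(φ), dV = ρ^2 sin(φ) dρ dφ dθ, with 0 ≤ ρ ≤ 4, 0 ≤ φ ≤ π, 0 ≤ θ ≤ 2π.

The integrand, after substitution and multiplying by the volume element, becomes (34ρ^2) · ρ^2 sin(φ), so

    ∭_V (∇·F) dV = ∫_0^{2π} ∫_0^{π} ∫_0^{4} (34ρ^2) · ρ^2 sin(φ) dρ dφ dθ.

Inner (ρ from 0 to 4): 34816sin(φ)/5.
Middle (φ from 0 to π): 69632/5.
Outer (θ from 0 to 2π): 139264π/5.

Therefore ∯_{∂V} F · n dS = 139264π/5.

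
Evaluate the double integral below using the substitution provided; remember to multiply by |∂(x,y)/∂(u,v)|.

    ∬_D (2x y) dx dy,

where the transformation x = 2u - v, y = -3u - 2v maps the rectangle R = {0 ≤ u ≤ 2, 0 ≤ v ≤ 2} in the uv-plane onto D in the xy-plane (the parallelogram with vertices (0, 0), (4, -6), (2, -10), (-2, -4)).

Compute the Jacobian determinant of (x, y) with respect to (u, v):

    ∂(x,y)/∂(u,v) = | 2  -1 | = (2)(-2) - (-1)(-3) = -7.
                   | -3  -2 |

Its absolute value is |J| = 7 (the area scaling factor).

Substituting x = 2u - v, y = -3u - 2v into the integrand,

    2x y → -12u^2 - 2u v + 4v^2,

so the integral becomes

    ∬_R (-12u^2 - 2u v + 4v^2) · |J| du dv = ∫_0^2 ∫_0^2 (-84u^2 - 14u v + 28v^2) dv du.

Inner (v): -168u^2 - 28u + 224/3.
Outer (u): -1064/3.

Therefore ∬_D (2x y) dx dy = -1064/3.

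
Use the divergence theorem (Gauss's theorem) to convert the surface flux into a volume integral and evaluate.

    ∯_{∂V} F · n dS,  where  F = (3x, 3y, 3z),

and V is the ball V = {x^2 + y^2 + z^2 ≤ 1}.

By the divergence theorem,

    ∯_{∂V} F · n dS = ∭_V (∇ · F) dV.

Compute the divergence:
    ∇ · F = ∂F_x/∂x + ∂F_y/∂y + ∂F_z/∂z = 3 + 3 + 3 = 9.

In spherical coordinates, x = ρ sin(φ) cos(θ), y = ρ sin(φ) sin(θ), z = ρ cos(φ), dV = ρ^2 sin(φ) dρ dφ dθ, with 0 ≤ ρ ≤ 1, 0 ≤ φ ≤ π, 0 ≤ θ ≤ 2π.

The integrand, after substitution and multiplying by the volume element, becomes (9) · ρ^2 sin(φ), so

    ∭_V (∇·F) dV = ∫_0^{2π} ∫_0^{π} ∫_0^{1} (9) · ρ^2 sin(φ) dρ dφ dθ.

Inner (ρ from 0 to 1): 3sin(φ).
Middle (φ from 0 to π): 6.
Outer (θ from 0 to 2π): 12π.

Therefore ∯_{∂V} F · n dS = 12π.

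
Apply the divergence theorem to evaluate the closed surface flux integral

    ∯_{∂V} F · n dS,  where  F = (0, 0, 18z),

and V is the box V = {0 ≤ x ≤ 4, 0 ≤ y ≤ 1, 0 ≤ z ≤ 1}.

By the divergence theorem,

    ∯_{∂V} F · n dS = ∭_V (∇ · F) dV.

Compute the divergence:
    ∇ · F = ∂F_x/∂x + ∂F_y/∂y + ∂F_z/∂z = 0 + 0 + 18 = 18.

V is a rectangular box, so dV = dx dy dz with 0 ≤ x ≤ 4, 0 ≤ y ≤ 1, 0 ≤ z ≤ 1.

Integrate (18) over V as an iterated integral:

    ∭_V (∇·F) dV = ∫_0^{4} ∫_0^{1} ∫_0^{1} (18) dz dy dx.

Inner (z from 0 to 1): 18.
Middle (y from 0 to 1): 18.
Outer (x from 0 to 4): 72.

Therefore ∯_{∂V} F · n dS = 72.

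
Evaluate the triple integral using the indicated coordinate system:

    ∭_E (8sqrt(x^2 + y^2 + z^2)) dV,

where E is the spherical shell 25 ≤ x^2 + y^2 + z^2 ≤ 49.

In spherical coordinates, x = ρ sin(φ) cos(θ), y = ρ sin(φ) sin(θ), z = ρ cos(φ), and dV = ρ^2 sin(φ) dρ dφ dθ.

The integrand becomes 8ρ, so

    ∭_E (8sqrt(x^2 + y^2 + z^2)) dV = ∫_{0}^{2π} ∫_{0}^{π} ∫_{5}^{7} (8ρ) · ρ^2 sin(φ) dρ dφ dθ.

Inner (ρ): 3552sin(φ).
Middle (φ): 7104.
Outer (θ): 14208π.

Therefore the triple integral equals 14208π.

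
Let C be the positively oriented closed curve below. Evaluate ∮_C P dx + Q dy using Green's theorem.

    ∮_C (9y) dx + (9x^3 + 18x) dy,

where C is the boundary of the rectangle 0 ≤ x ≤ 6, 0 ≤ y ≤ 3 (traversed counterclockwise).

Green's theorem converts the closed line integral into a double integral over the enclosed region D:

    ∮_C P dx + Q dy = ∬_D (∂Q/∂x - ∂P/∂y) dA.

Here P = 9y, Q = 9x^3 + 18x, so

    ∂Q/∂x = 27x^2 + 18,    ∂P/∂y = 9,
    ∂Q/∂x - ∂P/∂y = 27x^2 + 9.

D is the region 0 ≤ x ≤ 6, 0 ≤ y ≤ 3. Evaluating the double integral:

    ∬_D (27x^2 + 9) dA = ∫_0^{6} ∫_0^{3} (27x^2 + 9) dy dx.

Inner (y from 0 to 3): 81x^2 + 27.
Outer (x from 0 to 6): 5994.

Therefore ∮_C P dx + Q dy = 5994.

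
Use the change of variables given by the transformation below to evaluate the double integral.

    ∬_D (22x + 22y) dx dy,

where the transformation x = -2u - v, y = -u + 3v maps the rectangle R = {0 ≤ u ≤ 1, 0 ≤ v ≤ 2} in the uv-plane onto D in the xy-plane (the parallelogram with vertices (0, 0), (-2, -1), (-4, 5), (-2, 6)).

Compute the Jacobian determinant of (x, y) with respect to (u, v):

    ∂(x,y)/∂(u,v) = | -2  -1 | = (-2)(3) - (-1)(-1) = -7.
                   | -1  3 |

Its absolute value is |J| = 7 (the area scaling factor).

Substituting x = -2u - v, y = -u + 3v into the integrand,

    22x + 22y → -66u + 44v,

so the integral becomes

    ∬_R (-66u + 44v) · |J| du dv = ∫_0^1 ∫_0^2 (-462u + 308v) dv du.

Inner (v): 616 - 924u.
Outer (u): 154.

Therefore ∬_D (22x + 22y) dx dy = 154.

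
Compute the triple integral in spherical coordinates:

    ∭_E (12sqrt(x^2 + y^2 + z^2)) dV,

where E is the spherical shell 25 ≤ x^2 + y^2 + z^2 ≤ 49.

In spherical coordinates, x = ρ sin(φ) cos(θ), y = ρ sin(φ) sin(θ), z = ρ cos(φ), and dV = ρ^2 sin(φ) dρ dφ dθ.

The integrand becomes 12ρ, so

    ∭_E (12sqrt(x^2 + y^2 + z^2)) dV = ∫_{0}^{2π} ∫_{0}^{π} ∫_{5}^{7} (12ρ) · ρ^2 sin(φ) dρ dφ dθ.

Inner (ρ): 5328sin(φ).
Middle (φ): 10656.
Outer (θ): 21312π.

Therefore the triple integral equals 21312π.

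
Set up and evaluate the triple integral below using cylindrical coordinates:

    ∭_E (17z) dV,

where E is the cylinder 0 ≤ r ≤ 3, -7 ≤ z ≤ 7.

In cylindrical coordinates, x = r cos(θ), y = r sin(θ), z = z, and dV = r dr dθ dz.

The integrand becomes 17z, so

    ∭_E (17z) dV = ∫_{0}^{2π} ∫_{0}^{3} ∫_{-7}^{7} (17z) · r dz dr dθ.

Inner (z): 0.
Middle (r from 0 to 3): 0.
Outer (θ): 0.

Therefore the triple integral equals 0.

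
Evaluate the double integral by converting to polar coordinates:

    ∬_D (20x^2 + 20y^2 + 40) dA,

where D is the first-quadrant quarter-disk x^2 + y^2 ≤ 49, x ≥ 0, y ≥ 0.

The region D is 0 ≤ r ≤ 7, 0 ≤ θ ≤ π/2 in polar coordinates, where x = r cos(θ), y = r sin(θ), and dA = r dr dθ.

Under the substitution, the integrand becomes 20r^2 + 40, so

    ∬_D (20x^2 + 20y^2 + 40) dA = ∫_{0}^{π/2} ∫_{0}^{7} (20r^2 + 40) · r dr dθ.

Inner integral (in r): ∫_{0}^{7} (20r^2 + 40) · r dr = 12985.

Outer integral (in θ): ∫_{0}^{π/2} (12985) dθ = 12985π/2.

Therefore ∬_D (20x^2 + 20y^2 + 40) dA = 12985π/2.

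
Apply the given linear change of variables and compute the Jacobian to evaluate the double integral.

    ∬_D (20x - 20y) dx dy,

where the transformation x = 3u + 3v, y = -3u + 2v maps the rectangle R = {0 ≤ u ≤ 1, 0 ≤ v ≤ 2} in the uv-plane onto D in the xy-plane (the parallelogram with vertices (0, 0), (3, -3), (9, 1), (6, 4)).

Compute the Jacobian determinant of (x, y) with respect to (u, v):

    ∂(x,y)/∂(u,v) = | 3  3 | = (3)(2) - (3)(-3) = 15.
                   | -3  2 |

Its absolute value is |J| = 15 (the area scaling factor).

Substituting x = 3u + 3v, y = -3u + 2v into the integrand,

    20x - 20y → 120u + 20v,

so the integral becomes

    ∬_R (120u + 20v) · |J| du dv = ∫_0^1 ∫_0^2 (1800u + 300v) dv du.

Inner (v): 3600u + 600.
Outer (u): 2400.

Therefore ∬_D (20x - 20y) dx dy = 2400.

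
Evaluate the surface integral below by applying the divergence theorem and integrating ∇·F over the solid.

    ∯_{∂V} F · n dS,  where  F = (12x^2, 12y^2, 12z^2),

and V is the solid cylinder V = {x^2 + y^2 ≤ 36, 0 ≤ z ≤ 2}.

By the divergence theorem,

    ∯_{∂V} F · n dS = ∭_V (∇ · F) dV.

Compute the divergence:
    ∇ · F = ∂F_x/∂x + ∂F_y/∂y + ∂F_z/∂z = 24x + 24y + 24z.

In cylindrical coordinates, x = r cos(θ), y = r sin(θ), z = z, dV = r dr dθ dz, with 0 ≤ r ≤ 6, 0 ≤ θ ≤ 2π, 0 ≤ z ≤ 2.

The integrand, after substitution and multiplying by the volume element, becomes (24sqrt(2)r sin(θ + π/4) + 24z) · r, so

    ∭_V (∇·F) dV = ∫_0^{2π} ∫_0^{6} ∫_0^{2} (24sqrt(2)r sin(θ + π/4) + 24z) · r dz dr dθ.

Inner (z from 0 to 2): 48r (sqrt(2)r sin(θ + π/4) + 1).
Middle (r from 0 to 6): 3456sqrt(2)sin(θ + π/4) + 864.
Outer (θ from 0 to 2π): 1728π.

Therefore ∯_{∂V} F · n dS = 1728π.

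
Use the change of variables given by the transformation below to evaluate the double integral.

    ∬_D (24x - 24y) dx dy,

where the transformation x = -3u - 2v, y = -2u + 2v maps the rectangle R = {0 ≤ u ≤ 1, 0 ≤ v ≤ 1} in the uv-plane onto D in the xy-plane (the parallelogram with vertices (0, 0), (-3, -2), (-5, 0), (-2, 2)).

Compute the Jacobian determinant of (x, y) with respect to (u, v):

    ∂(x,y)/∂(u,v) = | -3  -2 | = (-3)(2) - (-2)(-2) = -10.
                   | -2  2 |

Its absolute value is |J| = 10 (the area scaling factor).

Substituting x = -3u - 2v, y = -2u + 2v into the integrand,

    24x - 24y → -24u - 96v,

so the integral becomes

    ∬_R (-24u - 96v) · |J| du dv = ∫_0^1 ∫_0^1 (-240u - 960v) dv du.

Inner (v): -240u - 480.
Outer (u): -600.

Therefore ∬_D (24x - 24y) dx dy = -600.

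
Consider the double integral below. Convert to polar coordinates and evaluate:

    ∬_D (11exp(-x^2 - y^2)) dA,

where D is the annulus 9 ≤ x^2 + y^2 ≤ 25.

The region D is 3 ≤ r ≤ 5, 0 ≤ θ ≤ 2π in polar coordinates, where x = r cos(θ), y = r sin(θ), and dA = r dr dθ.

Under the substitution, the integrand becomes 11exp(-r^2), so

    ∬_D (11exp(-x^2 - y^2)) dA = ∫_{0}^{2π} ∫_{3}^{5} (11exp(-r^2)) · r dr dθ.

Inner integral (in r): ∫_{3}^{5} (11exp(-r^2)) · r dr = -(11 - 11exp(16))exp(-25)/2.

Outer integral (in θ): ∫_{0}^{2π} (-(11 - 11exp(16))exp(-25)/2) dθ = -11π (1 - exp(16))exp(-25).

Therefore ∬_D (11exp(-x^2 - y^2)) dA = -11π (1 - exp(16))exp(-25).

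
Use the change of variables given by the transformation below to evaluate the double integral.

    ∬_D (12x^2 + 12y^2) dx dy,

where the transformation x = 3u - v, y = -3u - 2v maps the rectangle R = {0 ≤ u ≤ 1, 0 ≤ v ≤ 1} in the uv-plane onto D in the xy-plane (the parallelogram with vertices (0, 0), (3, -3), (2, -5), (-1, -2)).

Compute the Jacobian determinant of (x, y) with respect to (u, v):

    ∂(x,y)/∂(u,v) = | 3  -1 | = (3)(-2) - (-1)(-3) = -9.
                   | -3  -2 |

Its absolute value is |J| = 9 (the area scaling factor).

Substituting x = 3u - v, y = -3u - 2v into the integrand,

    12x^2 + 12y^2 → 216u^2 + 72u v + 60v^2,

so the integral becomes

    ∬_R (216u^2 + 72u v + 60v^2) · |J| du dv = ∫_0^1 ∫_0^1 (1944u^2 + 648u v + 540v^2) dv du.

Inner (v): 1944u^2 + 324u + 180.
Outer (u): 990.

Therefore ∬_D (12x^2 + 12y^2) dx dy = 990.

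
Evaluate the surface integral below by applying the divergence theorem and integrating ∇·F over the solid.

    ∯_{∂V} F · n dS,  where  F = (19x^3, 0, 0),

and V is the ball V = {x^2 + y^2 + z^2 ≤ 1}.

By the divergence theorem,

    ∯_{∂V} F · n dS = ∭_V (∇ · F) dV.

Compute the divergence:
    ∇ · F = ∂F_x/∂x + ∂F_y/∂y + ∂F_z/∂z = 57x^2 + 0 + 0 = 57x^2.

In spherical coordinates, x = ρ sin(φ) cos(θ), y = ρ sin(φ) sin(θ), z = ρ cos(φ), dV = ρ^2 sin(φ) dρ dφ dθ, with 0 ≤ ρ ≤ 1, 0 ≤ φ ≤ π, 0 ≤ θ ≤ 2π.

The integrand, after substitution and multiplying by the volume element, becomes (57ρ^2sin(φ)^2cos(θ)^2) · ρ^2 sin(φ), so

    ∭_V (∇·F) dV = ∫_0^{2π} ∫_0^{π} ∫_0^{1} (57ρ^2sin(φ)^2cos(θ)^2) · ρ^2 sin(φ) dρ dφ dθ.

Inner (ρ from 0 to 1): 57sin(φ)^3cos(θ)^2/5.
Middle (φ from 0 to π): 76cos(θ)^2/5.
Outer (θ from 0 to 2π): 76π/5.

Therefore ∯_{∂V} F · n dS = 76π/5.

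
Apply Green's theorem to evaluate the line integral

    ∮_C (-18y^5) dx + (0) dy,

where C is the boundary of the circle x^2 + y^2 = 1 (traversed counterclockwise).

Green's theorem converts the closed line integral into a double integral over the enclosed region D:

    ∮_C P dx + Q dy = ∬_D (∂Q/∂x - ∂P/∂y) dA.

Here P = -18y^5, Q = 0, so

    ∂Q/∂x = 0,    ∂P/∂y = -90y^4,
    ∂Q/∂x - ∂P/∂y = 90y^4.

D is the region x^2 + y^2 ≤ 1. Evaluating the double integral:

In polar coordinates (x = r cos θ, y = r sin θ, dA = r dr dθ) the integrand becomes 90r^4sin(θ)^4, so

    ∬_D (90y^4) dA = ∫_0^{2π} ∫_0^{1} (90r^4sin(θ)^4) · r dr dθ.

Inner (r from 0 to 1): 15sin(θ)^4.
Outer (θ from 0 to 2π): 45π/4.

Therefore ∮_C P dx + Q dy = 45π/4.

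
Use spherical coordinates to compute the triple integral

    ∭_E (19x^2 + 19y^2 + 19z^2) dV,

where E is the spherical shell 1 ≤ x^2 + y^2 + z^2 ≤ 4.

In spherical coordinates, x = ρ sin(φ) cos(θ), y = ρ sin(φ) sin(θ), z = ρ cos(φ), and dV = ρ^2 sin(φ) dρ dφ dθ.

The integrand becomes 19ρ^2, so

    ∭_E (19x^2 + 19y^2 + 19z^2) dV = ∫_{0}^{2π} ∫_{0}^{π} ∫_{1}^{2} (19ρ^2) · ρ^2 sin(φ) dρ dφ dθ.

Inner (ρ): 589sin(φ)/5.
Middle (φ): 1178/5.
Outer (θ): 2356π/5.

Therefore the triple integral equals 2356π/5.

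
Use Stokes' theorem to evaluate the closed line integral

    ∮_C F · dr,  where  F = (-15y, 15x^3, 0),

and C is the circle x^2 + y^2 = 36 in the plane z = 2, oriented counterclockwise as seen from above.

Let S be the flat disk x^2 + y^2 ≤ 36 in the plane z = 2, with upward unit normal n̂ = ẑ. By Stokes' theorem,

    ∮_C F · dr = ∬_S (∇ × F) · n̂ dS = ∬_D (curl F)_z dA,

where D is the disk x^2 + y^2 ≤ 36.

Compute the curl of F = (-15y, 15x^3, 0):
    (∇ × F)_x = ∂F_z/∂y - ∂F_y/∂z = 0,
    (∇ × F)_y = ∂F_x/∂z - ∂F_z/∂x = 0,
    (∇ × F)_z = ∂F_y/∂x - ∂F_x/∂y = 45x^2 + 15.

On z = 2, (curl F)_z = 45x^2 + 15.

Convert to polar (x = r cos θ, y = r sin θ, dA = r dr dθ); the integrand becomes 45r^2cos(θ)^2 + 15, so

    ∬_D (curl F)_z dA = ∫_0^{2π} ∫_0^{6} (45r^2cos(θ)^2 + 15) · r dr dθ.

Inner (r from 0 to 6): 14580cos(θ)^2 + 270.
Outer (θ from 0 to 2π): 15120π.

Therefore ∮_C F · dr = 15120π.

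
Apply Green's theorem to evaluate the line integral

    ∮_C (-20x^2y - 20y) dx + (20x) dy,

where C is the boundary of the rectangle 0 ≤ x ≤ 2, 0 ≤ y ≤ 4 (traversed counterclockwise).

Green's theorem converts the closed line integral into a double integral over the enclosed region D:

    ∮_C P dx + Q dy = ∬_D (∂Q/∂x - ∂P/∂y) dA.

Here P = -20x^2y - 20y, Q = 20x, so

    ∂Q/∂x = 20,    ∂P/∂y = -20x^2 - 20,
    ∂Q/∂x - ∂P/∂y = 20x^2 + 40.

D is the region 0 ≤ x ≤ 2, 0 ≤ y ≤ 4. Evaluating the double integral:

    ∬_D (20x^2 + 40) dA = ∫_0^{2} ∫_0^{4} (20x^2 + 40) dy dx.

Inner (y from 0 to 4): 80x^2 + 160.
Outer (x from 0 to 2): 1600/3.

Therefore ∮_C P dx + Q dy = 1600/3.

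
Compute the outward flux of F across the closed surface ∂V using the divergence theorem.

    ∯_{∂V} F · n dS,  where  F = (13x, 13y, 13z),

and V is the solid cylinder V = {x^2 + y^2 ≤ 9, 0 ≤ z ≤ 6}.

By the divergence theorem,

    ∯_{∂V} F · n dS = ∭_V (∇ · F) dV.

Compute the divergence:
    ∇ · F = ∂F_x/∂x + ∂F_y/∂y + ∂F_z/∂z = 13 + 13 + 13 = 39.

In cylindrical coordinates, x = r cos(θ), y = r sin(θ), z = z, dV = r dr dθ dz, with 0 ≤ r ≤ 3, 0 ≤ θ ≤ 2π, 0 ≤ z ≤ 6.

The integrand, after substitution and multiplying by the volume element, becomes (39) · r, so

    ∭_V (∇·F) dV = ∫_0^{2π} ∫_0^{3} ∫_0^{6} (39) · r dz dr dθ.

Inner (z from 0 to 6): 234r.
Middle (r from 0 to 3): 1053.
Outer (θ from 0 to 2π): 2106π.

Therefore ∯_{∂V} F · n dS = 2106π.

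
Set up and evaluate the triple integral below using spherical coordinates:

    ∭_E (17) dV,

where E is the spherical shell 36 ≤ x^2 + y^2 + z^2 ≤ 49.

In spherical coordinates, x = ρ sin(φ) cos(θ), y = ρ sin(φ) sin(θ), z = ρ cos(φ), and dV = ρ^2 sin(φ) dρ dφ dθ.

The integrand becomes 17, so

    ∭_E (17) dV = ∫_{0}^{2π} ∫_{0}^{π} ∫_{6}^{7} (17) · ρ^2 sin(φ) dρ dφ dθ.

Inner (ρ): 2159sin(φ)/3.
Middle (φ): 4318/3.
Outer (θ): 8636π/3.

Therefore the triple integral equals 8636π/3.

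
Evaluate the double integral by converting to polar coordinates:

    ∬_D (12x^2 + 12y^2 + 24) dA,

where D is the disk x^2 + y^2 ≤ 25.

The region D is 0 ≤ r ≤ 5, 0 ≤ θ ≤ 2π in polar coordinates, where x = r cos(θ), y = r sin(θ), and dA = r dr dθ.

Under the substitution, the integrand becomes 12r^2 + 24, so

    ∬_D (12x^2 + 12y^2 + 24) dA = ∫_{0}^{2π} ∫_{0}^{5} (12r^2 + 24) · r dr dθ.

Inner integral (in r): ∫_{0}^{5} (12r^2 + 24) · r dr = 2175.

Outer integral (in θ): ∫_{0}^{2π} (2175) dθ = 4350π.

Therefore ∬_D (12x^2 + 12y^2 + 24) dA = 4350π.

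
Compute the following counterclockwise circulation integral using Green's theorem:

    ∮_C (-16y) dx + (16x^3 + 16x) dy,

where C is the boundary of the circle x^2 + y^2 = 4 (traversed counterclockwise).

Green's theorem converts the closed line integral into a double integral over the enclosed region D:

    ∮_C P dx + Q dy = ∬_D (∂Q/∂x - ∂P/∂y) dA.

Here P = -16y, Q = 16x^3 + 16x, so

    ∂Q/∂x = 48x^2 + 16,    ∂P/∂y = -16,
    ∂Q/∂x - ∂P/∂y = 48x^2 + 32.

D is the region x^2 + y^2 ≤ 4. Evaluating the double integral:

In polar coordinates (x = r cos θ, y = r sin θ, dA = r dr dθ) the integrand becomes 48r^2cos(θ)^2 + 32, so

    ∬_D (48x^2 + 32) dA = ∫_0^{2π} ∫_0^{2} (48r^2cos(θ)^2 + 32) · r dr dθ.

Inner (r from 0 to 2): 192cos(θ)^2 + 64.
Outer (θ from 0 to 2π): 320π.

Therefore ∮_C P dx + Q dy = 320π.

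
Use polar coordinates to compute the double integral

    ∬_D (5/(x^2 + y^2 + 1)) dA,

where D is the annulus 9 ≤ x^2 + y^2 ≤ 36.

The region D is 3 ≤ r ≤ 6, 0 ≤ θ ≤ 2π in polar coordinates, where x = r cos(θ), y = r sin(θ), and dA = r dr dθ.

Under the substitution, the integrand becomes 5/(r^2 + 1), so

    ∬_D (5/(x^2 + y^2 + 1)) dA = ∫_{0}^{2π} ∫_{3}^{6} (5/(r^2 + 1)) · r dr dθ.

Inner integral (in r): ∫_{3}^{6} (5/(r^2 + 1)) · r dr = log(1369sqrt(370)/1000).

Outer integral (in θ): ∫_{0}^{2π} (log(1369sqrt(370)/1000)) dθ = log((1369sqrt(370)/1000)^(2π)).

Therefore ∬_D (5/(x^2 + y^2 + 1)) dA = log((1369sqrt(370)/1000)^(2π)).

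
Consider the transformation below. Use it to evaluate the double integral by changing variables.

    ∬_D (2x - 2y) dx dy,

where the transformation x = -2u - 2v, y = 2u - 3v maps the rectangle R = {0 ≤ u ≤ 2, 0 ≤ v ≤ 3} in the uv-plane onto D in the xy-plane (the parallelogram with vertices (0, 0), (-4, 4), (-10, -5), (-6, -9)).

Compute the Jacobian determinant of (x, y) with respect to (u, v):

    ∂(x,y)/∂(u,v) = | -2  -2 | = (-2)(-3) - (-2)(2) = 10.
                   | 2  -3 |

Its absolute value is |J| = 10 (the area scaling factor).

Substituting x = -2u - 2v, y = 2u - 3v into the integrand,

    2x - 2y → -8u + 2v,

so the integral becomes

    ∬_R (-8u + 2v) · |J| du dv = ∫_0^2 ∫_0^3 (-80u + 20v) dv du.

Inner (v): 90 - 240u.
Outer (u): -300.

Therefore ∬_D (2x - 2y) dx dy = -300.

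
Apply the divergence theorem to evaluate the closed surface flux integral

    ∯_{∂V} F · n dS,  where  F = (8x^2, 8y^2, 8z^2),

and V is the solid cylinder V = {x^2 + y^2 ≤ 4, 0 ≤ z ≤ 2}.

By the divergence theorem,

    ∯_{∂V} F · n dS = ∭_V (∇ · F) dV.

Compute the divergence:
    ∇ · F = ∂F_x/∂x + ∂F_y/∂y + ∂F_z/∂z = 16x + 16y + 16z.

In cylindrical coordinates, x = r cos(θ), y = r sin(θ), z = z, dV = r dr dθ dz, with 0 ≤ r ≤ 2, 0 ≤ θ ≤ 2π, 0 ≤ z ≤ 2.

The integrand, after substitution and multiplying by the volume element, becomes (16sqrt(2)r sin(θ + π/4) + 16z) · r, so

    ∭_V (∇·F) dV = ∫_0^{2π} ∫_0^{2} ∫_0^{2} (16sqrt(2)r sin(θ + π/4) + 16z) · r dz dr dθ.

Inner (z from 0 to 2): 32r (sqrt(2)r sin(θ + π/4) + 1).
Middle (r from 0 to 2): 256sqrt(2)sin(θ + π/4)/3 + 64.
Outer (θ from 0 to 2π): 128π.

Therefore ∯_{∂V} F · n dS = 128π.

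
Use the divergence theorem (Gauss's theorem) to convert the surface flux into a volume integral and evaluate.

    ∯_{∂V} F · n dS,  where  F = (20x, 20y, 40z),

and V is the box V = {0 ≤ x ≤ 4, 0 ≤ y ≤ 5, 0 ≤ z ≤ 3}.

By the divergence theorem,

    ∯_{∂V} F · n dS = ∭_V (∇ · F) dV.

Compute the divergence:
    ∇ · F = ∂F_x/∂x + ∂F_y/∂y + ∂F_z/∂z = 20 + 20 + 40 = 80.

V is a rectangular box, so dV = dx dy dz with 0 ≤ x ≤ 4, 0 ≤ y ≤ 5, 0 ≤ z ≤ 3.

Integrate (80) over V as an iterated integral:

    ∭_V (∇·F) dV = ∫_0^{4} ∫_0^{5} ∫_0^{3} (80) dz dy dx.

Inner (z from 0 to 3): 240.
Middle (y from 0 to 5): 1200.
Outer (x from 0 to 4): 4800.

Therefore ∯_{∂V} F · n dS = 4800.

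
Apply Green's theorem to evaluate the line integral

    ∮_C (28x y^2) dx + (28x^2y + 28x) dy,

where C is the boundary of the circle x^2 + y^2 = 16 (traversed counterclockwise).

Green's theorem converts the closed line integral into a double integral over the enclosed region D:

    ∮_C P dx + Q dy = ∬_D (∂Q/∂x - ∂P/∂y) dA.

Here P = 28x y^2, Q = 28x^2y + 28x, so

    ∂Q/∂x = 56x y + 28,    ∂P/∂y = 56x y,
    ∂Q/∂x - ∂P/∂y = 28.

D is the region x^2 + y^2 ≤ 16. Evaluating the double integral:

In polar coordinates (x = r cos θ, y = r sin θ, dA = r dr dθ) the integrand becomes 28, so

    ∬_D (28) dA = ∫_0^{2π} ∫_0^{4} (28) · r dr dθ.

Inner (r from 0 to 4): 224.
Outer (θ from 0 to 2π): 448π.

Therefore ∮_C P dx + Q dy = 448π.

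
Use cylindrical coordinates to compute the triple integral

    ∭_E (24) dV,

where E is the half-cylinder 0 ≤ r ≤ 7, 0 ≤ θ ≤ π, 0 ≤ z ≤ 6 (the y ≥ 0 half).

In cylindrical coordinates, x = r cos(θ), y = r sin(θ), z = z, and dV = r dr dθ dz.

The integrand becomes 24, so

    ∭_E (24) dV = ∫_{0}^{π} ∫_{0}^{7} ∫_{0}^{6} (24) · r dz dr dθ.

Inner (z): 144r.
Middle (r from 0 to 7): 3528.
Outer (θ): 3528π.

Therefore the triple integral equals 3528π.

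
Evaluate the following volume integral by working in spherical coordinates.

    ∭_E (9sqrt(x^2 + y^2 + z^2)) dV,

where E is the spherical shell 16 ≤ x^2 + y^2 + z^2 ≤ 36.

In spherical coordinates, x = ρ sin(φ) cos(θ), y = ρ sin(φ) sin(θ), z = ρ cos(φ), and dV = ρ^2 sin(φ) dρ dφ dθ.

The integrand becomes 9ρ, so

    ∭_E (9sqrt(x^2 + y^2 + z^2)) dV = ∫_{0}^{2π} ∫_{0}^{π} ∫_{4}^{6} (9ρ) · ρ^2 sin(φ) dρ dφ dθ.

Inner (ρ): 2340sin(φ).
Middle (φ): 4680.
Outer (θ): 9360π.

Therefore the triple integral equals 9360π.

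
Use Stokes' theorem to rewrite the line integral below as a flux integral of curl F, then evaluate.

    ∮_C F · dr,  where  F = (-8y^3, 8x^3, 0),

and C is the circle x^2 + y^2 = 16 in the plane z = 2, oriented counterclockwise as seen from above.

Let S be the flat disk x^2 + y^2 ≤ 16 in the plane z = 2, with upward unit normal n̂ = ẑ. By Stokes' theorem,

    ∮_C F · dr = ∬_S (∇ × F) · n̂ dS = ∬_D (curl F)_z dA,

where D is the disk x^2 + y^2 ≤ 16.

Compute the curl of F = (-8y^3, 8x^3, 0):
    (∇ × F)_x = ∂F_z/∂y - ∂F_y/∂z = 0,
    (∇ × F)_y = ∂F_x/∂z - ∂F_z/∂x = 0,
    (∇ × F)_z = ∂F_y/∂x - ∂F_x/∂y = 24x^2 + 24y^2.

On z = 2, (curl F)_z = 24x^2 + 24y^2.

Convert to polar (x = r cos θ, y = r sin θ, dA = r dr dθ); the integrand becomes 24r^2, so

    ∬_D (curl F)_z dA = ∫_0^{2π} ∫_0^{4} (24r^2) · r dr dθ.

Inner (r from 0 to 4): 1536.
Outer (θ from 0 to 2π): 3072π.

Therefore ∮_C F · dr = 3072π.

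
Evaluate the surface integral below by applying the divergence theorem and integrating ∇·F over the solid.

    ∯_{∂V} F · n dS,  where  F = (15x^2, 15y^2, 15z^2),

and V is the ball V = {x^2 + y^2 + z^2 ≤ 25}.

By the divergence theorem,

    ∯_{∂V} F · n dS = ∭_V (∇ · F) dV.

Compute the divergence:
    ∇ · F = ∂F_x/∂x + ∂F_y/∂y + ∂F_z/∂z = 30x + 30y + 30z.

In spherical coordinates, x = ρ sin(φ) cos(θ), y = ρ sin(φ) sin(θ), z = ρ cos(φ), dV = ρ^2 sin(φ) dρ dφ dθ, with 0 ≤ ρ ≤ 5, 0 ≤ φ ≤ π, 0 ≤ θ ≤ 2π.

The integrand, after substitution and multiplying by the volume element, becomes (30ρ (sqrt(2)sin(φ)sin(θ + π/4) + cos(φ))) · ρ^2 sin(φ), so

    ∭_V (∇·F) dV = ∫_0^{2π} ∫_0^{π} ∫_0^{5} (30ρ (sqrt(2)sin(φ)sin(θ + π/4) + cos(φ))) · ρ^2 sin(φ) dρ dφ dθ.

Inner (ρ from 0 to 5): 9375(sqrt(2)sin(φ)sin(θ + π/4) + cos(φ))sin(φ)/2.
Middle (φ from 0 to π): 9375sqrt(2)π sin(θ + π/4)/4.
Outer (θ from 0 to 2π): 0.

Therefore ∯_{∂V} F · n dS = 0.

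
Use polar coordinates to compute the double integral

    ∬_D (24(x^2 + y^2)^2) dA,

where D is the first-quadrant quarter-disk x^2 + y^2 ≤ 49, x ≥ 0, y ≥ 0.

The region D is 0 ≤ r ≤ 7, 0 ≤ θ ≤ π/2 in polar coordinates, where x = r cos(θ), y = r sin(θ), and dA = r dr dθ.

Under the substitution, the integrand becomes 24r^4, so

    ∬_D (24(x^2 + y^2)^2) dA = ∫_{0}^{π/2} ∫_{0}^{7} (24r^4) · r dr dθ.

Inner integral (in r): ∫_{0}^{7} (24r^4) · r dr = 470596.

Outer integral (in θ): ∫_{0}^{π/2} (470596) dθ = 235298π.

Therefore ∬_D (24(x^2 + y^2)^2) dA = 235298π.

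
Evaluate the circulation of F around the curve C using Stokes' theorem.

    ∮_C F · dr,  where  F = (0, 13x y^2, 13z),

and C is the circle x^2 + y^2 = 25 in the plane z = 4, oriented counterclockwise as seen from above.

Let S be the flat disk x^2 + y^2 ≤ 25 in the plane z = 4, with upward unit normal n̂ = ẑ. By Stokes' theorem,

    ∮_C F · dr = ∬_S (∇ × F) · n̂ dS = ∬_D (curl F)_z dA,

where D is the disk x^2 + y^2 ≤ 25.

Compute the curl of F = (0, 13x y^2, 13z):
    (∇ × F)_x = ∂F_z/∂y - ∂F_y/∂z = 0,
    (∇ × F)_y = ∂F_x/∂z - ∂F_z/∂x = 0,
    (∇ × F)_z = ∂F_y/∂x - ∂F_x/∂y = 13y^2.

On z = 4, (curl F)_z = 13y^2.

Convert to polar (x = r cos θ, y = r sin θ, dA = r dr dθ); the integrand becomes 13r^2sin(θ)^2, so

    ∬_D (curl F)_z dA = ∫_0^{2π} ∫_0^{5} (13r^2sin(θ)^2) · r dr dθ.

Inner (r from 0 to 5): 8125sin(θ)^2/4.
Outer (θ from 0 to 2π): 8125π/4.

Therefore ∮_C F · dr = 8125π/4.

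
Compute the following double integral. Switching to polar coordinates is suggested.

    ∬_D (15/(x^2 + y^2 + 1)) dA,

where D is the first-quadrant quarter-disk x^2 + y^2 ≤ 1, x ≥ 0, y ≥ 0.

The region D is 0 ≤ r ≤ 1, 0 ≤ θ ≤ π/2 in polar coordinates, where x = r cos(θ), y = r sin(θ), and dA = r dr dθ.

Under the substitution, the integrand becomes 15/(r^2 + 1), so

    ∬_D (15/(x^2 + y^2 + 1)) dA = ∫_{0}^{π/2} ∫_{0}^{1} (15/(r^2 + 1)) · r dr dθ.

Inner integral (in r): ∫_{0}^{1} (15/(r^2 + 1)) · r dr = 15log(2)/2.

Outer integral (in θ): ∫_{0}^{π/2} (15log(2)/2) dθ = 15π log(2)/4.

Therefore ∬_D (15/(x^2 + y^2 + 1)) dA = 15π log(2)/4.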